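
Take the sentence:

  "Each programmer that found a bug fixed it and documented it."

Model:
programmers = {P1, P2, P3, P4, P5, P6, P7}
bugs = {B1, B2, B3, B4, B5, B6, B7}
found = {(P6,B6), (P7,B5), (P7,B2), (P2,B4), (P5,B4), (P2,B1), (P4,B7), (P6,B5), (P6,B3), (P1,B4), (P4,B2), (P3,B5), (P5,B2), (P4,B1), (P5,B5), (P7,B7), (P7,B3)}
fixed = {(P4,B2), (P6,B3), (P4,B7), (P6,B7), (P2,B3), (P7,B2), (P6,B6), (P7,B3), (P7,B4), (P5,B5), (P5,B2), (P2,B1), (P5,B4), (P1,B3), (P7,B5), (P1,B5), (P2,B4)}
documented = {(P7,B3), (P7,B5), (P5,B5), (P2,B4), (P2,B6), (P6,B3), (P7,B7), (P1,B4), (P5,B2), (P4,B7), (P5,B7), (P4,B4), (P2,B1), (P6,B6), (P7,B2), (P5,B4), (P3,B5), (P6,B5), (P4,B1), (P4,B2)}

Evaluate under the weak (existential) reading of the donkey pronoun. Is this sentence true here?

"it" takes "a bug" as antecedent — a donkey pronoun bound across the clause boundary.
Weak reading: every programmer p with some found-bug has at least one found-bug b such that fixed(p,b) ∧ documented(p,b).
Per programmer: P1:✗  P2:✓  P3:✗  P4:✓  P5:✓  P6:✓  P7:✓
P1 has no witness among its found-bugs.

False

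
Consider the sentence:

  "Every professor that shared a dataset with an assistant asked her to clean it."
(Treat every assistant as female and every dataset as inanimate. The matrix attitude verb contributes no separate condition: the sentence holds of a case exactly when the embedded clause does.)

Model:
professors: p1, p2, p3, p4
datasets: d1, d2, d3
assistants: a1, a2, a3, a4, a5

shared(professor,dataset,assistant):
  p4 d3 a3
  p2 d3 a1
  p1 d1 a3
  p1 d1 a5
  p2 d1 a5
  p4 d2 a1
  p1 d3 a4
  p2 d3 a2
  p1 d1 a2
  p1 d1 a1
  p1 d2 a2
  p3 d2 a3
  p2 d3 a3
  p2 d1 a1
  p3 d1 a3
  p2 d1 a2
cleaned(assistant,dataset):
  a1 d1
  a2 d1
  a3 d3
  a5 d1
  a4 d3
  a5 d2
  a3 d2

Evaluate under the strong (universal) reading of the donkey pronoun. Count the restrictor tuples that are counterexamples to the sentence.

"her" takes "an assistant" as antecedent and "it" takes "a dataset"; both are donkey pronouns co-varying with the restrictor.
Strong reading: for every (p,d,a) with shared(p,d,a), cleaned(a,d).
Restrictor triples: (p1,d1,a1)→cleaned(a1,d1) ✓  (p1,d1,a2)→cleaned(a2,d1) ✓  (p1,d1,a3)→cleaned(a3,d1) ✗  (p1,d1,a5)→cleaned(a5,d1) ✓  (p1,d2,a2)→cleaned(a2,d2) ✗  (p1,d3,a4)→cleaned(a4,d3) ✓  (p2,d1,a1)→cleaned(a1,d1) ✓  (p2,d1,a2)→cleaned(a2,d1) ✓  (p2,d1,a5)→cleaned(a5,d1) ✓  (p2,d3,a1)→cleaned(a1,d3) ✗  (p2,d3,a2)→cleaned(a2,d3) ✗  (p2,d3,a3)→cleaned(a3,d3) ✓  (p3,d1,a3)→cleaned(a3,d1) ✗  (p3,d2,a3)→cleaned(a3,d2) ✓  (p4,d2,a1)→cleaned(a1,d2) ✗  (p4,d3,a3)→cleaned(a3,d3) ✓
Counterexamples (restrictor triples failing the scope): 6.

6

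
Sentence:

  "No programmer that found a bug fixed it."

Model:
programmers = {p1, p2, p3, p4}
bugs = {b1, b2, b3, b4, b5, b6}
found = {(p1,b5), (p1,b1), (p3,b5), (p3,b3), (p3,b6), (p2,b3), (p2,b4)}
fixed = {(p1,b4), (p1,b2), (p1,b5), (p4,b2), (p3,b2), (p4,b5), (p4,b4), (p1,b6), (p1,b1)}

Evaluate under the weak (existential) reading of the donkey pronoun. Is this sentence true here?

"it" takes "a bug" as antecedent — a donkey pronoun bound across the clause boundary.
Truth condition: for no (p,b) with found(p,b) does fixed(p,b) hold.
Restrictor pairs — does the scope hold? (p1,b1):holds  (p1,b5):holds  (p2,b3):fails  (p2,b4):fails  (p3,b3):fails  (p3,b5):fails  (p3,b6):fails
Scope holds for 2 pair(s), so the sentence is false.

False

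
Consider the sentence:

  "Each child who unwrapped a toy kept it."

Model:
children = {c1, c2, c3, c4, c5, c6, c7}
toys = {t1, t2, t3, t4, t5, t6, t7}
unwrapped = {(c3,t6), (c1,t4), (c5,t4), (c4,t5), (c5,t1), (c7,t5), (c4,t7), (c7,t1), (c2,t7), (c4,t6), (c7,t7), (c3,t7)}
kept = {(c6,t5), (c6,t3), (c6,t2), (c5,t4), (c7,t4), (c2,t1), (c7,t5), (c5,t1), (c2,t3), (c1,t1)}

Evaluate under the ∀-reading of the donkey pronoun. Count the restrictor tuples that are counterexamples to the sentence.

9

"it" takes "a toy" as antecedent — a donkey pronoun bound across the clause boundary.
Strong reading: for every (c,t) with unwrapped(c,t), kept(c,t).
Restrictor pairs: (c1,t4) ✗  (c2,t7) ✗  (c3,t6) ✗  (c3,t7) ✗  (c4,t5) ✗  (c4,t6) ✗  (c4,t7) ✗  (c5,t1) ✓  (c5,t4) ✓  (c7,t1) ✗  (c7,t5) ✓  (c7,t7) ✗
Counterexamples (restrictor pairs failing the scope): 9.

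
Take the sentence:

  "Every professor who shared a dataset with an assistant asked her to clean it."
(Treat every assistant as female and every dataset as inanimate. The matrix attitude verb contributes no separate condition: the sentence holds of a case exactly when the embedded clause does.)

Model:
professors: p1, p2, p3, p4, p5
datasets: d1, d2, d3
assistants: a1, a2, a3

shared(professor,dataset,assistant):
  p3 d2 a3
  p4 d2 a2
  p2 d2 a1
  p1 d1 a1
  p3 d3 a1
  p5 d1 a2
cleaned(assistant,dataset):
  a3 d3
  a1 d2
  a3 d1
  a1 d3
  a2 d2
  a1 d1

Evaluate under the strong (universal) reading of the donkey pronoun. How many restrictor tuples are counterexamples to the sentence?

2

"her" takes "an assistant" as antecedent and "it" takes "a dataset"; both are donkey pronouns co-varying with the restrictor.
Strong reading: for every (p,d,a) with shared(p,d,a), cleaned(a,d).
Restrictor triples: (p1,d1,a1)→cleaned(a1,d1) ✓  (p2,d2,a1)→cleaned(a1,d2) ✓  (p3,d2,a3)→cleaned(a3,d2) ✗  (p3,d3,a1)→cleaned(a1,d3) ✓  (p4,d2,a2)→cleaned(a2,d2) ✓  (p5,d1,a2)→cleaned(a2,d1) ✗
Counterexamples (restrictor triples failing the scope): 2.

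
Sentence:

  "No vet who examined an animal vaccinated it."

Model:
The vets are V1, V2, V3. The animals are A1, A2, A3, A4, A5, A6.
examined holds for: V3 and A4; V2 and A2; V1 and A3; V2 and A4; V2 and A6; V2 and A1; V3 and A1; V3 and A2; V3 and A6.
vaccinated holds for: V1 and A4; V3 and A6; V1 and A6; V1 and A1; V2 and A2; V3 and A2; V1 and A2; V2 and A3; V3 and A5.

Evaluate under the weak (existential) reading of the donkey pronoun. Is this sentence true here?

False

"it" takes "an animal" as antecedent — a donkey pronoun bound across the clause boundary.
Truth condition: for no (v,a) with examined(v,a) does vaccinated(v,a) hold.
Restrictor pairs — does the scope hold? (V1,A3):fails  (V2,A1):fails  (V2,A2):holds  (V2,A4):fails  (V2,A6):fails  (V3,A1):fails  (V3,A2):holds  (V3,A4):fails  (V3,A6):holds
Scope holds for 3 pair(s), so the sentence is false.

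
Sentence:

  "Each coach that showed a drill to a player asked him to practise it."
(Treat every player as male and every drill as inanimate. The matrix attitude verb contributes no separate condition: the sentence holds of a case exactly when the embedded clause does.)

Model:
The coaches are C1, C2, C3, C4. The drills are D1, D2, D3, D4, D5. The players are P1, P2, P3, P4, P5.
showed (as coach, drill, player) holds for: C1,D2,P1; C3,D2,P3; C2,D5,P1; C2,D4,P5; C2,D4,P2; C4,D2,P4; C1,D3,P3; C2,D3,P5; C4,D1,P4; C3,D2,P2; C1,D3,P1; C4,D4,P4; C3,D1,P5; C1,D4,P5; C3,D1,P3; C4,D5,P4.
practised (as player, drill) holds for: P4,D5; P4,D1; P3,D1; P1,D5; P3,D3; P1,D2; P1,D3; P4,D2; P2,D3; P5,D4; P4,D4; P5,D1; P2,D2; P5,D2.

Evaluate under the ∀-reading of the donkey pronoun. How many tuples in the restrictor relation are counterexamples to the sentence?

3

"him" takes "a player" as antecedent and "it" takes "a drill"; both are donkey pronouns co-varying with the restrictor.
Strong reading: for every (c,d,p) with showed(c,d,p), practised(p,d).
Restrictor triples: (C1,D2,P1)→practised(P1,D2) ✓  (C1,D3,P1)→practised(P1,D3) ✓  (C1,D3,P3)→practised(P3,D3) ✓  (C1,D4,P5)→practised(P5,D4) ✓  (C2,D3,P5)→practised(P5,D3) ✗  (C2,D4,P2)→practised(P2,D4) ✗  (C2,D4,P5)→practised(P5,D4) ✓  (C2,D5,P1)→practised(P1,D5) ✓  (C3,D1,P3)→practised(P3,D1) ✓  (C3,D1,P5)→practised(P5,D1) ✓  (C3,D2,P2)→practised(P2,D2) ✓  (C3,D2,P3)→practised(P3,D2) ✗  (C4,D1,P4)→practised(P4,D1) ✓  (C4,D2,P4)→practised(P4,D2) ✓  (C4,D4,P4)→practised(P4,D4) ✓  (C4,D5,P4)→practised(P4,D5) ✓
Counterexamples (restrictor triples failing the scope): 3.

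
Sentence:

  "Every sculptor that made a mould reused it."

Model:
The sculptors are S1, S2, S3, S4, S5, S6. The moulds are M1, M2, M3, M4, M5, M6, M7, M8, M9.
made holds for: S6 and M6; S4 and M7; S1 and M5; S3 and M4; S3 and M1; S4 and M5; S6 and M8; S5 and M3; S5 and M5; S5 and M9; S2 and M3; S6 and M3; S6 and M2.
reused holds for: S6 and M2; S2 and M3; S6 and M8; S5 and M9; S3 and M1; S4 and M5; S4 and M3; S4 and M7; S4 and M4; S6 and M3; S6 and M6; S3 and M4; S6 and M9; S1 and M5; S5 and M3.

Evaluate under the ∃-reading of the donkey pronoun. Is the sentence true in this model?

"it" takes "a mould" as antecedent — a donkey pronoun bound across the clause boundary.
Weak reading: every sculptor s with some made-mould has at least one made-mould m such that reused(s,m).
Per sculptor: S1:✓  S2:✓  S3:✓  S4:✓  S5:✓  S6:✓
Every sculptor in the restrictor has a witness.

True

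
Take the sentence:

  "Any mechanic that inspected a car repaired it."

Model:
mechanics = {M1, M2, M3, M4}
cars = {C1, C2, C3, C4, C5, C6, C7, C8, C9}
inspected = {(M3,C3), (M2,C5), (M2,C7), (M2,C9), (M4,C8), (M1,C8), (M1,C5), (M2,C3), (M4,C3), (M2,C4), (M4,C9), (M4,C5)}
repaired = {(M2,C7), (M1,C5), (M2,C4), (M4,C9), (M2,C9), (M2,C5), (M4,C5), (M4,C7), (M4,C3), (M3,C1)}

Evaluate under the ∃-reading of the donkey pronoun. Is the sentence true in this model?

"it" takes "a car" as antecedent — a donkey pronoun bound across the clause boundary.
Weak reading: every mechanic m with some inspected-car has at least one inspected-car c such that repaired(m,c).
Per mechanic: M1:✓  M2:✓  M3:✗  M4:✓
M3 has no witness among its inspected-cars.

False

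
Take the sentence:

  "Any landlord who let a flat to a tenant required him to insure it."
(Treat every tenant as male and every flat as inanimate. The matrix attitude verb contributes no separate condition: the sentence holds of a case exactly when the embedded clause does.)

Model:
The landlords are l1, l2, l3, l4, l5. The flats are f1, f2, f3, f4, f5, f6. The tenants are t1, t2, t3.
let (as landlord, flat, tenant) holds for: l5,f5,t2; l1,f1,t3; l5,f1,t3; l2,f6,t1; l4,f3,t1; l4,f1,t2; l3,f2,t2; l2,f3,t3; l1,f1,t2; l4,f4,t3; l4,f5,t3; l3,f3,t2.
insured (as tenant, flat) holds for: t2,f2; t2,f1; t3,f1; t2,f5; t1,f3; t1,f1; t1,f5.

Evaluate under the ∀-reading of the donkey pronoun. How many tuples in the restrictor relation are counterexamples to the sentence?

"him" takes "a tenant" as antecedent and "it" takes "a flat"; both are donkey pronouns co-varying with the restrictor.
Strong reading: for every (l,f,t) with let(l,f,t), insured(t,f).
Restrictor triples: (l1,f1,t2)→insured(t2,f1) ✓  (l1,f1,t3)→insured(t3,f1) ✓  (l2,f3,t3)→insured(t3,f3) ✗  (l2,f6,t1)→insured(t1,f6) ✗  (l3,f2,t2)→insured(t2,f2) ✓  (l3,f3,t2)→insured(t2,f3) ✗  (l4,f1,t2)→insured(t2,f1) ✓  (l4,f3,t1)→insured(t1,f3) ✓  (l4,f4,t3)→insured(t3,f4) ✗  (l4,f5,t3)→insured(t3,f5) ✗  (l5,f1,t3)→insured(t3,f1) ✓  (l5,f5,t2)→insured(t2,f5) ✓
Counterexamples (restrictor triples failing the scope): 5.

5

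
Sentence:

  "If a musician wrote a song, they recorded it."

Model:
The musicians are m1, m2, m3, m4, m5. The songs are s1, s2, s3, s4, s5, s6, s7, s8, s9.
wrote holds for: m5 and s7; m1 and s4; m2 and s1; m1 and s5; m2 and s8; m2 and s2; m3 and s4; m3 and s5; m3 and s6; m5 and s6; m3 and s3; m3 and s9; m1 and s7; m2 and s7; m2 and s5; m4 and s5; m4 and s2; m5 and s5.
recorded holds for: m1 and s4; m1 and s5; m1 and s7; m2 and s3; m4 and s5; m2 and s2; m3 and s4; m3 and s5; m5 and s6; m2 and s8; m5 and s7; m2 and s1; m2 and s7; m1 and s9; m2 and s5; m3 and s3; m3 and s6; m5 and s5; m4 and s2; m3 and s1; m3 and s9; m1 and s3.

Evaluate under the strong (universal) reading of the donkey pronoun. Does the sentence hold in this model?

True

"it" takes "a song" as antecedent — a donkey pronoun bound across the clause boundary.
Strong reading: for every (m,s) with wrote(m,s), recorded(m,s).
Restrictor pairs: (m1,s4) ✓  (m1,s5) ✓  (m1,s7) ✓  (m2,s1) ✓  (m2,s2) ✓  (m2,s5) ✓  (m2,s7) ✓  (m2,s8) ✓  (m3,s3) ✓  (m3,s4) ✓  (m3,s5) ✓  (m3,s6) ✓  (m3,s9) ✓  (m4,s2) ✓  (m4,s5) ✓  (m5,s5) ✓  (m5,s6) ✓  (m5,s7) ✓
Every restrictor pair satisfies the scope.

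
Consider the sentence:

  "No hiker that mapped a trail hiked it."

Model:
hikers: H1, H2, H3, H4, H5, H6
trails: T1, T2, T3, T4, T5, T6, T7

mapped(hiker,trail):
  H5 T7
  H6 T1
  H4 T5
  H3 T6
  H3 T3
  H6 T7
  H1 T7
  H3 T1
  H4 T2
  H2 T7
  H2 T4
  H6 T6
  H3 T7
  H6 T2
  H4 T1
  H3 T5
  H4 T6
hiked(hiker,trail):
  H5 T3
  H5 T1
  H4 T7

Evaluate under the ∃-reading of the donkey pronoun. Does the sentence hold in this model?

"it" takes "a trail" as antecedent — a donkey pronoun bound across the clause boundary.
Truth condition: for no (h,t) with mapped(h,t) does hiked(h,t) hold.
Restrictor pairs — does the scope hold? (H1,T7):fails  (H2,T4):fails  (H2,T7):fails  (H3,T1):fails  (H3,T3):fails  (H3,T5):fails  (H3,T6):fails  (H3,T7):fails  (H4,T1):fails  (H4,T2):fails  (H4,T5):fails  (H4,T6):fails  (H5,T7):fails  (H6,T1):fails  (H6,T2):fails  (H6,T6):fails  (H6,T7):fails
Scope holds for no restrictor pair, so the sentence is true.

True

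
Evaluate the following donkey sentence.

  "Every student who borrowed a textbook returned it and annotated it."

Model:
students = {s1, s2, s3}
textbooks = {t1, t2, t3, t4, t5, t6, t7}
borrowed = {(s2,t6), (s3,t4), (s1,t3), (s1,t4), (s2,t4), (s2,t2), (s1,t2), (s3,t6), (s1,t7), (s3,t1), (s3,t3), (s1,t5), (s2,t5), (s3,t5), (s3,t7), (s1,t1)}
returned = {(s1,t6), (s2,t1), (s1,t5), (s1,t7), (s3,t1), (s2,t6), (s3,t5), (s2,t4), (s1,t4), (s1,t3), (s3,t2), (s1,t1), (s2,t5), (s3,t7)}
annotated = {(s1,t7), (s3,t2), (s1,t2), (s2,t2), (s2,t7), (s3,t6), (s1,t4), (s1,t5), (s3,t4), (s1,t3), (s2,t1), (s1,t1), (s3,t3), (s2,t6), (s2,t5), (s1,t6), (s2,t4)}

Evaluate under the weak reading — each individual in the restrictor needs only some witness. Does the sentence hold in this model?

"it" takes "a textbook" as antecedent — a donkey pronoun bound across the clause boundary.
Weak reading: every student s with some borrowed-textbook has at least one borrowed-textbook t such that returned(s,t) ∧ annotated(s,t).
Per student: s1:✓  s2:✓  s3:✗
s3 has no witness among its borrowed-textbooks.

False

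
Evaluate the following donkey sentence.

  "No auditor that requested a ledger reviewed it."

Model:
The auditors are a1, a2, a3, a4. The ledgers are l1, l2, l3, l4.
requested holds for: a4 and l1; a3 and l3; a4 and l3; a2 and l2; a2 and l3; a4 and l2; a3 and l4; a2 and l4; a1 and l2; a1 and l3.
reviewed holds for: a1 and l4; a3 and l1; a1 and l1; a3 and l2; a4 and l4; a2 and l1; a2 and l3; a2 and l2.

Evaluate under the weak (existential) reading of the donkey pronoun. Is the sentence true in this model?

False

"it" takes "a ledger" as antecedent — a donkey pronoun bound across the clause boundary.
Truth condition: for no (a,l) with requested(a,l) does reviewed(a,l) hold.
Restrictor pairs — does the scope hold? (a1,l2):fails  (a1,l3):fails  (a2,l2):holds  (a2,l3):holds  (a2,l4):fails  (a3,l3):fails  (a3,l4):fails  (a4,l1):fails  (a4,l2):fails  (a4,l3):fails
Scope holds for 2 pair(s), so the sentence is false.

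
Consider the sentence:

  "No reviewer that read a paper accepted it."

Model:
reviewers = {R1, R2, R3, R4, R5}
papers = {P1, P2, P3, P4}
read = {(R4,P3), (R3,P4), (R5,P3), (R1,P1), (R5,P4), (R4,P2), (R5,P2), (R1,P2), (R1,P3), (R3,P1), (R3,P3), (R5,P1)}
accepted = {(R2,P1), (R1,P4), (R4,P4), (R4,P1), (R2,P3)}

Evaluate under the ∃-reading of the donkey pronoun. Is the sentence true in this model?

True

"it" takes "a paper" as antecedent — a donkey pronoun bound across the clause boundary.
Truth condition: for no (r,p) with read(r,p) does accepted(r,p) hold.
Restrictor pairs — does the scope hold? (R1,P1):fails  (R1,P2):fails  (R1,P3):fails  (R3,P1):fails  (R3,P3):fails  (R3,P4):fails  (R4,P2):fails  (R4,P3):fails  (R5,P1):fails  (R5,P2):fails  (R5,P3):fails  (R5,P4):fails
Scope holds for no restrictor pair, so the sentence is true.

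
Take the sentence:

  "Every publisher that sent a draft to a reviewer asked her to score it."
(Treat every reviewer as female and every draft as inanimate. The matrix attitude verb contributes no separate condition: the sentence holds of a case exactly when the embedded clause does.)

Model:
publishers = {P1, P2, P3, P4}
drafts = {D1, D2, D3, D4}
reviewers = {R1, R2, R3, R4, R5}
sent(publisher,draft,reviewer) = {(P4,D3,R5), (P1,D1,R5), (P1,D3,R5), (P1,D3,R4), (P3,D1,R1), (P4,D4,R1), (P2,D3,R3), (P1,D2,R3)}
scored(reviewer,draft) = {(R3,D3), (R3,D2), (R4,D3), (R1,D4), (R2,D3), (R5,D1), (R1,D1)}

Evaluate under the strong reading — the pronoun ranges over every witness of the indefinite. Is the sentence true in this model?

"her" takes "a reviewer" as antecedent and "it" takes "a draft"; both are donkey pronouns co-varying with the restrictor.
Strong reading: for every (p,d,r) with sent(p,d,r), scored(r,d).
Restrictor triples: (P1,D1,R5)→scored(R5,D1) ✓  (P1,D2,R3)→scored(R3,D2) ✓  (P1,D3,R4)→scored(R4,D3) ✓  (P1,D3,R5)→scored(R5,D3) ✗  (P2,D3,R3)→scored(R3,D3) ✓  (P3,D1,R1)→scored(R1,D1) ✓  (P4,D3,R5)→scored(R5,D3) ✗  (P4,D4,R1)→scored(R1,D4) ✓
Counterexample: (P1,D3,R5) — scored(R5,D3) does not hold.

False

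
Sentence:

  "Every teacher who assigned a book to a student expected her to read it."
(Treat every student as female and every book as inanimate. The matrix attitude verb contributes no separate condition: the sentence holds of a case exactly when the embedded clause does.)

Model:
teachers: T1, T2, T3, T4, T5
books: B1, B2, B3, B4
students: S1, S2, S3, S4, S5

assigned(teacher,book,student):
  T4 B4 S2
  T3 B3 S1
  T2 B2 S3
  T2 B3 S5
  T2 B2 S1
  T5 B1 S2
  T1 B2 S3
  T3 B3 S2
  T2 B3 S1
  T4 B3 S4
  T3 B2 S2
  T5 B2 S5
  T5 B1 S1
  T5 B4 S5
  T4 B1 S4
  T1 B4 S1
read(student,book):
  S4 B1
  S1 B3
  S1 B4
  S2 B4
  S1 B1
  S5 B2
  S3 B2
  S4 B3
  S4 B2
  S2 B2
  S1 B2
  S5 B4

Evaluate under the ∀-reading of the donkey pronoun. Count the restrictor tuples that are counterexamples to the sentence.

"her" takes "a student" as antecedent and "it" takes "a book"; both are donkey pronouns co-varying with the restrictor.
Strong reading: for every (t,b,s) with assigned(t,b,s), read(s,b).
Restrictor triples: (T1,B2,S3)→read(S3,B2) ✓  (T1,B4,S1)→read(S1,B4) ✓  (T2,B2,S1)→read(S1,B2) ✓  (T2,B2,S3)→read(S3,B2) ✓  (T2,B3,S1)→read(S1,B3) ✓  (T2,B3,S5)→read(S5,B3) ✗  (T3,B2,S2)→read(S2,B2) ✓  (T3,B3,S1)→read(S1,B3) ✓  (T3,B3,S2)→read(S2,B3) ✗  (T4,B1,S4)→read(S4,B1) ✓  (T4,B3,S4)→read(S4,B3) ✓  (T4,B4,S2)→read(S2,B4) ✓  (T5,B1,S1)→read(S1,B1) ✓  (T5,B1,S2)→read(S2,B1) ✗  (T5,B2,S5)→read(S5,B2) ✓  (T5,B4,S5)→read(S5,B4) ✓
Counterexamples (restrictor triples failing the scope): 3.

3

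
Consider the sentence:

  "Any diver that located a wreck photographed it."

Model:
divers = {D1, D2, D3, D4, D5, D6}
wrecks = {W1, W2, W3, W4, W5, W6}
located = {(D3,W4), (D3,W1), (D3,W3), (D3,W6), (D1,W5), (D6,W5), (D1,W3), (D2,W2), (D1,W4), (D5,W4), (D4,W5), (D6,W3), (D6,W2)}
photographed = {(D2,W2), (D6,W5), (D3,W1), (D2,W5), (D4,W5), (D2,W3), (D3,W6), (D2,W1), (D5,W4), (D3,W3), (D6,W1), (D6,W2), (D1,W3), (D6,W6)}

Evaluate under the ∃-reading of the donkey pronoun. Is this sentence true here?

True

"it" takes "a wreck" as antecedent — a donkey pronoun bound across the clause boundary.
Weak reading: every diver d with some located-wreck has at least one located-wreck w such that photographed(d,w).
Per diver: D1:✓  D2:✓  D3:✓  D4:✓  D5:✓  D6:✓
Every diver in the restrictor has a witness.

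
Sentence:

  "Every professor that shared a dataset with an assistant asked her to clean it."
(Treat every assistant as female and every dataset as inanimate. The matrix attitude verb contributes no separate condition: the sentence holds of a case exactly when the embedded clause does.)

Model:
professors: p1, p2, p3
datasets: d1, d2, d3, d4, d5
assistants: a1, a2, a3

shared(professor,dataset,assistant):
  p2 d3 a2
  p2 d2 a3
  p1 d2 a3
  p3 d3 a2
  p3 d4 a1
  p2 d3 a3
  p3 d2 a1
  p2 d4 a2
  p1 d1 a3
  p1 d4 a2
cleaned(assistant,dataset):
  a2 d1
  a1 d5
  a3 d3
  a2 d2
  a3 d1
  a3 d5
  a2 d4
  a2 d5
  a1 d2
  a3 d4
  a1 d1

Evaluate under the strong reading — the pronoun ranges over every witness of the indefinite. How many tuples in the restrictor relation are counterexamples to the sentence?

5

"her" takes "an assistant" as antecedent and "it" takes "a dataset"; both are donkey pronouns co-varying with the restrictor.
Strong reading: for every (p,d,a) with shared(p,d,a), cleaned(a,d).
Restrictor triples: (p1,d1,a3)→cleaned(a3,d1) ✓  (p1,d2,a3)→cleaned(a3,d2) ✗  (p1,d4,a2)→cleaned(a2,d4) ✓  (p2,d2,a3)→cleaned(a3,d2) ✗  (p2,d3,a2)→cleaned(a2,d3) ✗  (p2,d3,a3)→cleaned(a3,d3) ✓  (p2,d4,a2)→cleaned(a2,d4) ✓  (p3,d2,a1)→cleaned(a1,d2) ✓  (p3,d3,a2)→cleaned(a2,d3) ✗  (p3,d4,a1)→cleaned(a1,d4) ✗
Counterexamples (restrictor triples failing the scope): 5.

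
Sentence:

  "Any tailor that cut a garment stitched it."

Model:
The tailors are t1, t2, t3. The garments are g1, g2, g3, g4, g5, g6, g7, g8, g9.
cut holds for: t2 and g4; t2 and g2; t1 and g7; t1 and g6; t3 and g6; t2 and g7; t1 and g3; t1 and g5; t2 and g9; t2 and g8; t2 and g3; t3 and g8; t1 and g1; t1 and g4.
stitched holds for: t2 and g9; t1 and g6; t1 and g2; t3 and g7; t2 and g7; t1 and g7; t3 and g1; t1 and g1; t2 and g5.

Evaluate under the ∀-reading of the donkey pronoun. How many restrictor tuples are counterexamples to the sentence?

9

"it" takes "a garment" as antecedent — a donkey pronoun bound across the clause boundary.
Strong reading: for every (t,g) with cut(t,g), stitched(t,g).
Restrictor pairs: (t1,g1) ✓  (t1,g3) ✗  (t1,g4) ✗  (t1,g5) ✗  (t1,g6) ✓  (t1,g7) ✓  (t2,g2) ✗  (t2,g3) ✗  (t2,g4) ✗  (t2,g7) ✓  (t2,g8) ✗  (t2,g9) ✓  (t3,g6) ✗  (t3,g8) ✗
Counterexamples (restrictor pairs failing the scope): 9.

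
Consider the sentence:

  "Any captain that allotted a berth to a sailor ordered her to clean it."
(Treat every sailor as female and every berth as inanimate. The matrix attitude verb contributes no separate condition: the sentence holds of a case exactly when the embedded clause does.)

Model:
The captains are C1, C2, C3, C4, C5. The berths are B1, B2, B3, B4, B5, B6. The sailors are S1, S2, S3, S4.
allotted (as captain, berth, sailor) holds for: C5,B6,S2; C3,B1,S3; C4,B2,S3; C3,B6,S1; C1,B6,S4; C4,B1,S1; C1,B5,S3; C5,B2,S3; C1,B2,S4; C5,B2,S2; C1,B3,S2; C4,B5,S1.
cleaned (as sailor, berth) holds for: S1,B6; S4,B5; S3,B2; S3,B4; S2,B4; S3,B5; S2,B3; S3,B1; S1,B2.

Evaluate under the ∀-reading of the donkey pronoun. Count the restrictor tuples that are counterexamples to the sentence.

"her" takes "a sailor" as antecedent and "it" takes "a berth"; both are donkey pronouns co-varying with the restrictor.
Strong reading: for every (c,b,s) with allotted(c,b,s), cleaned(s,b).
Restrictor triples: (C1,B2,S4)→cleaned(S4,B2) ✗  (C1,B3,S2)→cleaned(S2,B3) ✓  (C1,B5,S3)→cleaned(S3,B5) ✓  (C1,B6,S4)→cleaned(S4,B6) ✗  (C3,B1,S3)→cleaned(S3,B1) ✓  (C3,B6,S1)→cleaned(S1,B6) ✓  (C4,B1,S1)→cleaned(S1,B1) ✗  (C4,B2,S3)→cleaned(S3,B2) ✓  (C4,B5,S1)→cleaned(S1,B5) ✗  (C5,B2,S2)→cleaned(S2,B2) ✗  (C5,B2,S3)→cleaned(S3,B2) ✓  (C5,B6,S2)→cleaned(S2,B6) ✗
Counterexamples (restrictor triples failing the scope): 6.

6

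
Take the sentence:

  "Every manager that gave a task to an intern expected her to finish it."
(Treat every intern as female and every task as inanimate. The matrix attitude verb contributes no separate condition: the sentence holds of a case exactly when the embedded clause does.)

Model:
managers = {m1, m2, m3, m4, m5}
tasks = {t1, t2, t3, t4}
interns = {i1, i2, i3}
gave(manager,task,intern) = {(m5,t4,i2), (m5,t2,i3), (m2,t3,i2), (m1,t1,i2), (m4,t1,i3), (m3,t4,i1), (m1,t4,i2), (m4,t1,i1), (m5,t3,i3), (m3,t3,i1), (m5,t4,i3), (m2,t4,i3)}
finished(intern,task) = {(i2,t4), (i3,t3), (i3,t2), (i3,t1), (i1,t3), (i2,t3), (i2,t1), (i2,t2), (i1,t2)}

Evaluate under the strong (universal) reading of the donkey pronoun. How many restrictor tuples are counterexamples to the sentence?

"her" takes "an intern" as antecedent and "it" takes "a task"; both are donkey pronouns co-varying with the restrictor.
Strong reading: for every (m,t,i) with gave(m,t,i), finished(i,t).
Restrictor triples: (m1,t1,i2)→finished(i2,t1) ✓  (m1,t4,i2)→finished(i2,t4) ✓  (m2,t3,i2)→finished(i2,t3) ✓  (m2,t4,i3)→finished(i3,t4) ✗  (m3,t3,i1)→finished(i1,t3) ✓  (m3,t4,i1)→finished(i1,t4) ✗  (m4,t1,i1)→finished(i1,t1) ✗  (m4,t1,i3)→finished(i3,t1) ✓  (m5,t2,i3)→finished(i3,t2) ✓  (m5,t3,i3)→finished(i3,t3) ✓  (m5,t4,i2)→finished(i2,t4) ✓  (m5,t4,i3)→finished(i3,t4) ✗
Counterexamples (restrictor triples failing the scope): 4.

4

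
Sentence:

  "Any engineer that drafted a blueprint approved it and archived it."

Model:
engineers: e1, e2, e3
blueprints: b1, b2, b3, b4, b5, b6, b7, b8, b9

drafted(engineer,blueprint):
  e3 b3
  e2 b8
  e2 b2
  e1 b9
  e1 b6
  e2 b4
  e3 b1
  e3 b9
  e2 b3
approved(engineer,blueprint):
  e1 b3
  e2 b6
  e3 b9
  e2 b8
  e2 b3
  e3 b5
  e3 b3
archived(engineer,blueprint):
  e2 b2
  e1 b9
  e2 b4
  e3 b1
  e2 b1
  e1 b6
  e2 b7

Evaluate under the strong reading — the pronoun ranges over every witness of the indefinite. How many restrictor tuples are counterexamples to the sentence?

9

"it" takes "a blueprint" as antecedent — a donkey pronoun bound across the clause boundary.
Strong reading: for every (e,b) with drafted(e,b), approved(e,b) ∧ archived(e,b).
Restrictor pairs: (e1,b6) ✗  (e1,b9) ✗  (e2,b2) ✗  (e2,b3) ✗  (e2,b4) ✗  (e2,b8) ✗  (e3,b1) ✗  (e3,b3) ✗  (e3,b9) ✗
Counterexamples (restrictor pairs failing the scope): 9.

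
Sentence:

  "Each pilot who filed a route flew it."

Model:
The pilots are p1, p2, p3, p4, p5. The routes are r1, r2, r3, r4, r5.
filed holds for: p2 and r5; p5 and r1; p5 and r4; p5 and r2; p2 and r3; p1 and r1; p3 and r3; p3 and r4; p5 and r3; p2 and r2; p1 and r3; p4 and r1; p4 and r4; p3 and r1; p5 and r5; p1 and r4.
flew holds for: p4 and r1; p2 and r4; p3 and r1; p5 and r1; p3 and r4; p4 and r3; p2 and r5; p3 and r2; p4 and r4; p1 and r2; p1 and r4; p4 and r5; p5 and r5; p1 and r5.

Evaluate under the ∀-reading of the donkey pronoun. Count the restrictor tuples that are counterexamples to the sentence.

"it" takes "a route" as antecedent — a donkey pronoun bound across the clause boundary.
Strong reading: for every (p,r) with filed(p,r), flew(p,r).
Restrictor pairs: (p1,r1) ✗  (p1,r3) ✗  (p1,r4) ✓  (p2,r2) ✗  (p2,r3) ✗  (p2,r5) ✓  (p3,r1) ✓  (p3,r3) ✗  (p3,r4) ✓  (p4,r1) ✓  (p4,r4) ✓  (p5,r1) ✓  (p5,r2) ✗  (p5,r3) ✗  (p5,r4) ✗  (p5,r5) ✓
Counterexamples (restrictor pairs failing the scope): 8.

8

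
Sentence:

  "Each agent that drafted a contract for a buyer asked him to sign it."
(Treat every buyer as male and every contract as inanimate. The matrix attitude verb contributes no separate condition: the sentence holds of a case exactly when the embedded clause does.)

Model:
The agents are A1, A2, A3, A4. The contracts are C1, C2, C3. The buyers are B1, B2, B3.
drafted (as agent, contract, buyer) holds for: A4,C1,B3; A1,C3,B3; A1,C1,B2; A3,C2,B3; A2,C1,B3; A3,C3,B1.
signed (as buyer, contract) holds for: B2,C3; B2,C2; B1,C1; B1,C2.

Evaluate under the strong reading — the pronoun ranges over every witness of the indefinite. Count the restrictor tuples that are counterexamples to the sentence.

6

"him" takes "a buyer" as antecedent and "it" takes "a contract"; both are donkey pronouns co-varying with the restrictor.
Strong reading: for every (a,c,b) with drafted(a,c,b), signed(b,c).
Restrictor triples: (A1,C1,B2)→signed(B2,C1) ✗  (A1,C3,B3)→signed(B3,C3) ✗  (A2,C1,B3)→signed(B3,C1) ✗  (A3,C2,B3)→signed(B3,C2) ✗  (A3,C3,B1)→signed(B1,C3) ✗  (A4,C1,B3)→signed(B3,C1) ✗
Counterexamples (restrictor triples failing the scope): 6.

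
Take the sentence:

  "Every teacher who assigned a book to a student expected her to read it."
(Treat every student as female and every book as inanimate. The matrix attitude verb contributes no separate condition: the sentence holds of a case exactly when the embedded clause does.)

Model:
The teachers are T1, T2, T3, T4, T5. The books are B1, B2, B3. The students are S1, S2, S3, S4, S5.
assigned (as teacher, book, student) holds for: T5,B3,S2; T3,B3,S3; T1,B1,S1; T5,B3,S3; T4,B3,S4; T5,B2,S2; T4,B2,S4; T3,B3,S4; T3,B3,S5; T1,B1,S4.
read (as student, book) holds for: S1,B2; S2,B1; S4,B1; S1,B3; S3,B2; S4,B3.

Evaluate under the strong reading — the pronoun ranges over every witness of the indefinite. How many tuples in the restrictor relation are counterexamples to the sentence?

"her" takes "a student" as antecedent and "it" takes "a book"; both are donkey pronouns co-varying with the restrictor.
Strong reading: for every (t,b,s) with assigned(t,b,s), read(s,b).
Restrictor triples: (T1,B1,S1)→read(S1,B1) ✗  (T1,B1,S4)→read(S4,B1) ✓  (T3,B3,S3)→read(S3,B3) ✗  (T3,B3,S4)→read(S4,B3) ✓  (T3,B3,S5)→read(S5,B3) ✗  (T4,B2,S4)→read(S4,B2) ✗  (T4,B3,S4)→read(S4,B3) ✓  (T5,B2,S2)→read(S2,B2) ✗  (T5,B3,S2)→read(S2,B3) ✗  (T5,B3,S3)→read(S3,B3) ✗
Counterexamples (restrictor triples failing the scope): 7.

7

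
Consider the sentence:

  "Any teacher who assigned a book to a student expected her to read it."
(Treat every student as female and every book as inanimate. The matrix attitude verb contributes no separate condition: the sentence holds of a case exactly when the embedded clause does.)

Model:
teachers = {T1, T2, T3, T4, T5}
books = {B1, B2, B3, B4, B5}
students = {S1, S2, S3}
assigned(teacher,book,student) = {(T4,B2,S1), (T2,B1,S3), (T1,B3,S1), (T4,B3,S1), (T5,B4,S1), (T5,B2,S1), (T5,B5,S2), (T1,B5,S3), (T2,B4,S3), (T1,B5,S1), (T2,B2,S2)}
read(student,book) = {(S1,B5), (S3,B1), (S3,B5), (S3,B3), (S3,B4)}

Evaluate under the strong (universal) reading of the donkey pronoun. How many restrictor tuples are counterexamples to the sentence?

7

"her" takes "a student" as antecedent and "it" takes "a book"; both are donkey pronouns co-varying with the restrictor.
Strong reading: for every (t,b,s) with assigned(t,b,s), read(s,b).
Restrictor triples: (T1,B3,S1)→read(S1,B3) ✗  (T1,B5,S1)→read(S1,B5) ✓  (T1,B5,S3)→read(S3,B5) ✓  (T2,B1,S3)→read(S3,B1) ✓  (T2,B2,S2)→read(S2,B2) ✗  (T2,B4,S3)→read(S3,B4) ✓  (T4,B2,S1)→read(S1,B2) ✗  (T4,B3,S1)→read(S1,B3) ✗  (T5,B2,S1)→read(S1,B2) ✗  (T5,B4,S1)→read(S1,B4) ✗  (T5,B5,S2)→read(S2,B5) ✗
Counterexamples (restrictor triples failing the scope): 7.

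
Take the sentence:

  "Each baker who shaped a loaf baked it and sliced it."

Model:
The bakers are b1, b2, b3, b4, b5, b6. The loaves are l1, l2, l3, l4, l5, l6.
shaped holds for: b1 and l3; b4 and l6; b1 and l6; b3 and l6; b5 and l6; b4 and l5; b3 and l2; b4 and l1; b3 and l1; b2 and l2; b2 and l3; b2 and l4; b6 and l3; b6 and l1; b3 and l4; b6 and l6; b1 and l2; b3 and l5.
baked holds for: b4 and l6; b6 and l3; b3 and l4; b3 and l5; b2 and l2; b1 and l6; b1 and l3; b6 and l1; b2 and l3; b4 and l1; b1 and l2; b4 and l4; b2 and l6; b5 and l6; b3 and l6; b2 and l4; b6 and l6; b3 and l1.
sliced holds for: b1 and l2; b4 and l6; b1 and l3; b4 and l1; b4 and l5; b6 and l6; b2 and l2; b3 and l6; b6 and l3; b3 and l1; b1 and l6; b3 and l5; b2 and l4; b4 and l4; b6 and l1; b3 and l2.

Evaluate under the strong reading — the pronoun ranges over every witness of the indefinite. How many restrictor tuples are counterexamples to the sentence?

"it" takes "a loaf" as antecedent — a donkey pronoun bound across the clause boundary.
Strong reading: for every (b,l) with shaped(b,l), baked(b,l) ∧ sliced(b,l).
Restrictor pairs: (b1,l2) ✓  (b1,l3) ✓  (b1,l6) ✓  (b2,l2) ✓  (b2,l3) ✗  (b2,l4) ✓  (b3,l1) ✓  (b3,l2) ✗  (b3,l4) ✗  (b3,l5) ✓  (b3,l6) ✓  (b4,l1) ✓  (b4,l5) ✗  (b4,l6) ✓  (b5,l6) ✗  (b6,l1) ✓  (b6,l3) ✓  (b6,l6) ✓
Counterexamples (restrictor pairs failing the scope): 5.

5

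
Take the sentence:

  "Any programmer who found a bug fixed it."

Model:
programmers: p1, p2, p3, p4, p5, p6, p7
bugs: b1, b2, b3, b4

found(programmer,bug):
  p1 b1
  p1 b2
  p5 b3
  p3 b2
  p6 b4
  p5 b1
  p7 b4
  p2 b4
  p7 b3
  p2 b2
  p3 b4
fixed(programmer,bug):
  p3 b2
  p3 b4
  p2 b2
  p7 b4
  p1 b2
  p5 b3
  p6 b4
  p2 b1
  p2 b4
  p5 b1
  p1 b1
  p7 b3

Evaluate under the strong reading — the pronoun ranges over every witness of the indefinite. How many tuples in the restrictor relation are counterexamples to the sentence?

0

"it" takes "a bug" as antecedent — a donkey pronoun bound across the clause boundary.
Strong reading: for every (p,b) with found(p,b), fixed(p,b).
Restrictor pairs: (p1,b1) ✓  (p1,b2) ✓  (p2,b2) ✓  (p2,b4) ✓  (p3,b2) ✓  (p3,b4) ✓  (p5,b1) ✓  (p5,b3) ✓  (p6,b4) ✓  (p7,b3) ✓  (p7,b4) ✓
Counterexamples (restrictor pairs failing the scope): 0.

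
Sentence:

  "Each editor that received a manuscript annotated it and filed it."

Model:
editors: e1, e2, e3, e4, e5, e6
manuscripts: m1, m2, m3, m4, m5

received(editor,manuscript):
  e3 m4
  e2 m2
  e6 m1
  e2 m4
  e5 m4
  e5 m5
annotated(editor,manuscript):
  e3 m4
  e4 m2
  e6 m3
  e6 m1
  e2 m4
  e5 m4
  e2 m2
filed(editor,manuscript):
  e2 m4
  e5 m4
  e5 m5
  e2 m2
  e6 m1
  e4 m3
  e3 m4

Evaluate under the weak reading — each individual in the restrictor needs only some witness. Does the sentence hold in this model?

True

"it" takes "a manuscript" as antecedent — a donkey pronoun bound across the clause boundary.
Weak reading: every editor e with some received-manuscript has at least one received-manuscript m such that annotated(e,m) ∧ filed(e,m).
Per editor: e2:✓  e3:✓  e5:✓  e6:✓
Every editor in the restrictor has a witness.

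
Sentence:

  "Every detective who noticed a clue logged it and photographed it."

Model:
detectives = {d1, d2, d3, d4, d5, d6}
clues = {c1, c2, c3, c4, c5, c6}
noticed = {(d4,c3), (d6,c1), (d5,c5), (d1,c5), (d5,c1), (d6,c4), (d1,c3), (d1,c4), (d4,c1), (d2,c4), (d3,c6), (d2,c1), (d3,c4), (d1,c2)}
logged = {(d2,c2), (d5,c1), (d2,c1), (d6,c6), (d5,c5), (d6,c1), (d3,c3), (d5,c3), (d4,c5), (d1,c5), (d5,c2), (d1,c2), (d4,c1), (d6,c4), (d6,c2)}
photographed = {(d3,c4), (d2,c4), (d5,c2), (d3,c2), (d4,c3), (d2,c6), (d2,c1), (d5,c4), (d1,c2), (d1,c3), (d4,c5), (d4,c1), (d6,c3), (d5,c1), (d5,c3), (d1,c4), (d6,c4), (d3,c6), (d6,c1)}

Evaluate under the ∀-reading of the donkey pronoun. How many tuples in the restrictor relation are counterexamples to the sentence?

"it" takes "a clue" as antecedent — a donkey pronoun bound across the clause boundary.
Strong reading: for every (d,c) with noticed(d,c), logged(d,c) ∧ photographed(d,c).
Restrictor pairs: (d1,c2) ✓  (d1,c3) ✗  (d1,c4) ✗  (d1,c5) ✗  (d2,c1) ✓  (d2,c4) ✗  (d3,c4) ✗  (d3,c6) ✗  (d4,c1) ✓  (d4,c3) ✗  (d5,c1) ✓  (d5,c5) ✗  (d6,c1) ✓  (d6,c4) ✓
Counterexamples (restrictor pairs failing the scope): 8.

8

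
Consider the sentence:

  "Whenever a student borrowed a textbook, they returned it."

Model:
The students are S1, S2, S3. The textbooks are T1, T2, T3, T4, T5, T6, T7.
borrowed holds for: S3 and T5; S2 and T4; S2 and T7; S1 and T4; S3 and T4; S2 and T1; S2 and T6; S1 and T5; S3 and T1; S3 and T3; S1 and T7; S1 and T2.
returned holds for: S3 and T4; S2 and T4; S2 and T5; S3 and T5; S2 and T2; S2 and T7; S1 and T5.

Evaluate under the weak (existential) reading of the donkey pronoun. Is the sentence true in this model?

"it" takes "a textbook" as antecedent — a donkey pronoun bound across the clause boundary.
Weak reading: every student s with some borrowed-textbook has at least one borrowed-textbook t such that returned(s,t).
Per student: S1:✓  S2:✓  S3:✓
Every student in the restrictor has a witness.

True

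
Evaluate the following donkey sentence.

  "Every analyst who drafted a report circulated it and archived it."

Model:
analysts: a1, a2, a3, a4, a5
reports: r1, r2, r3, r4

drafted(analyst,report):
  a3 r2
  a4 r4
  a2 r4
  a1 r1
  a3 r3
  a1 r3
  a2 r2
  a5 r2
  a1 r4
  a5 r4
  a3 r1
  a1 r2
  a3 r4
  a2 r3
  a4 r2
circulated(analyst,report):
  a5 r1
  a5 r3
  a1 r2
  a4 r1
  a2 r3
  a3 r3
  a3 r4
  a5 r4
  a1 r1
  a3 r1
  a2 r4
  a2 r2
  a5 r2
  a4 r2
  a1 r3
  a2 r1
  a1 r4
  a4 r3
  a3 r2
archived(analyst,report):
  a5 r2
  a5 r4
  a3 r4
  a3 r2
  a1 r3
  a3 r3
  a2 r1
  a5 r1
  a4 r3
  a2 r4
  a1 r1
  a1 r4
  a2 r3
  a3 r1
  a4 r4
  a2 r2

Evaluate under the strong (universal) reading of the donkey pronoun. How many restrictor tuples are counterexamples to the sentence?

"it" takes "a report" as antecedent — a donkey pronoun bound across the clause boundary.
Strong reading: for every (a,r) with drafted(a,r), circulated(a,r) ∧ archived(a,r).
Restrictor pairs: (a1,r1) ✓  (a1,r2) ✗  (a1,r3) ✓  (a1,r4) ✓  (a2,r2) ✓  (a2,r3) ✓  (a2,r4) ✓  (a3,r1) ✓  (a3,r2) ✓  (a3,r3) ✓  (a3,r4) ✓  (a4,r2) ✗  (a4,r4) ✗  (a5,r2) ✓  (a5,r4) ✓
Counterexamples (restrictor pairs failing the scope): 3.

3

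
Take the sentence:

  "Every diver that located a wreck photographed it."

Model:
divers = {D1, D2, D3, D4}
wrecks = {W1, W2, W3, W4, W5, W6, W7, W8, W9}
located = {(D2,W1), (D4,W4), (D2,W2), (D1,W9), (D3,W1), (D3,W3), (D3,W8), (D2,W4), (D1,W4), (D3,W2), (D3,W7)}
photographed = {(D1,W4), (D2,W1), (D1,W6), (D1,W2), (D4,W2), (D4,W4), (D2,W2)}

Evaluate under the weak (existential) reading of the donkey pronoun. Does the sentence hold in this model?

"it" takes "a wreck" as antecedent — a donkey pronoun bound across the clause boundary.
Weak reading: every diver d with some located-wreck has at least one located-wreck w such that photographed(d,w).
Per diver: D1:✓  D2:✓  D3:✗  D4:✓
D3 has no witness among its located-wrecks.

False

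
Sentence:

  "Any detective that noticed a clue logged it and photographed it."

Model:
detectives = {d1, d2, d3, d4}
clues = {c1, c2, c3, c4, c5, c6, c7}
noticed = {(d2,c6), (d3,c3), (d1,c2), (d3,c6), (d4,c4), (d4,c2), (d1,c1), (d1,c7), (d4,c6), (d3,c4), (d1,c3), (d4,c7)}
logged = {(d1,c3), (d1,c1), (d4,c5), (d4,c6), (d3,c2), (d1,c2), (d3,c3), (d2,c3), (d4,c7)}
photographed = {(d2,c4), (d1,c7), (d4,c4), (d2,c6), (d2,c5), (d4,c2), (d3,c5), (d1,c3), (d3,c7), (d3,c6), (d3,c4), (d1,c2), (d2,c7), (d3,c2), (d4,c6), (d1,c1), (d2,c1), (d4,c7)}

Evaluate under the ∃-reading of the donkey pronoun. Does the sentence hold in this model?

False

"it" takes "a clue" as antecedent — a donkey pronoun bound across the clause boundary.
Weak reading: every detective d with some noticed-clue has at least one noticed-clue c such that logged(d,c) ∧ photographed(d,c).
Per detective: d1:✓  d2:✗  d3:✗  d4:✓
d2 has no witness among its noticed-clues.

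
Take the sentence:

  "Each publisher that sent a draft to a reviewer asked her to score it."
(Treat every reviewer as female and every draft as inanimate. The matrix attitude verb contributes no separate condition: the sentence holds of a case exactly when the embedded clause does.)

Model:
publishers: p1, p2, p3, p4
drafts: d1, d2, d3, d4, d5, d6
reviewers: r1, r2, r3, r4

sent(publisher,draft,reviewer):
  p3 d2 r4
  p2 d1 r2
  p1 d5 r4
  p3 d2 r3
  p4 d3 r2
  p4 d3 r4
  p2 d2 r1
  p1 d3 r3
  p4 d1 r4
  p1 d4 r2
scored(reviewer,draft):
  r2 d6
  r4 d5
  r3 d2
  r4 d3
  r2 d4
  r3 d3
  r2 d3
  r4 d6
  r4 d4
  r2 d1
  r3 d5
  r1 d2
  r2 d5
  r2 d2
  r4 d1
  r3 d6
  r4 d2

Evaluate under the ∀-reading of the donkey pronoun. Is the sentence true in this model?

True

"her" takes "a reviewer" as antecedent and "it" takes "a draft"; both are donkey pronouns co-varying with the restrictor.
Strong reading: for every (p,d,r) with sent(p,d,r), scored(r,d).
Restrictor triples: (p1,d3,r3)→scored(r3,d3) ✓  (p1,d4,r2)→scored(r2,d4) ✓  (p1,d5,r4)→scored(r4,d5) ✓  (p2,d1,r2)→scored(r2,d1) ✓  (p2,d2,r1)→scored(r1,d2) ✓  (p3,d2,r3)→scored(r3,d2) ✓  (p3,d2,r4)→scored(r4,d2) ✓  (p4,d1,r4)→scored(r4,d1) ✓  (p4,d3,r2)→scored(r2,d3) ✓  (p4,d3,r4)→scored(r4,d3) ✓
Every restrictor triple satisfies the scope.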